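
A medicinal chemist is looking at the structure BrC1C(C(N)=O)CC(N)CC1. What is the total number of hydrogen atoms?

Walk through each heavy atom and fill implicit hydrogens from standard valence (C 4, N 3, O 2, S 2, halogen 1):
  atom 1: Br (halogen, monovalent) → 0 H
  atom 2: C, bond orders sum to 3 (valence 4) → 1 H
  atom 3: C, bond orders sum to 3 (valence 4) → 1 H
  atom 4: C, bond orders sum to 4 (valence 4) → 0 H
  atom 5: N, bond orders sum to 1 (valence 3) → 2 H
  atom 6: O, bond orders sum to 2 (valence 2) → 0 H
  atom 7: C, bond orders sum to 2 (valence 4) → 2 H
  atom 8: C, bond orders sum to 3 (valence 4) → 1 H
  atom 9: N, bond orders sum to 1 (valence 3) → 2 H
  atom 10: C, bond orders sum to 2 (valence 4) → 2 H
  atom 11: C, bond orders sum to 2 (valence 4) → 2 H
Total hydrogens: 13.

13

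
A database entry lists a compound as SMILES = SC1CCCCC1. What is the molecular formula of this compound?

Walk through each heavy atom and fill implicit hydrogens from standard valence (C 4, N 3, O 2, S 2, halogen 1):
  atom 1: S, bond orders sum to 1 (valence 2) → 1 H
  atom 2: C, bond orders sum to 3 (valence 4) → 1 H
  atom 3: C, bond orders sum to 2 (valence 4) → 2 H
  atom 4: C, bond orders sum to 2 (valence 4) → 2 H
  atom 5: C, bond orders sum to 2 (valence 4) → 2 H
  atom 6: C, bond orders sum to 2 (valence 4) → 2 H
  atom 7: C, bond orders sum to 2 (valence 4) → 2 H
Totals → C:6, H:12, S:1.
In Hill order: C6H12S.

C6H12S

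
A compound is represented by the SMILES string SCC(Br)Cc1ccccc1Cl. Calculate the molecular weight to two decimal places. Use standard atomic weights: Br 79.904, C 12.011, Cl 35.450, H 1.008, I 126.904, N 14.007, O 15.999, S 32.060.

First, the molecular formula is C9H10BrClS (counting implicit H from valence).
  Br: 1 × 79.904 = 79.904
  C: 9 × 12.011 = 108.099
  Cl: 1 × 35.450 = 35.450
  H: 10 × 1.008 = 10.080
  S: 1 × 32.060 = 32.060
Sum: 1×79.904 + 9×12.011 + 1×35.450 + 10×1.008 + 1×32.060 = 265.593 → 265.59 g/mol.

265.59 g/mol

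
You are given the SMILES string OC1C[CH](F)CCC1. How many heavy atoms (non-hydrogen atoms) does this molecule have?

Every atom symbol written in the SMILES (organic subset) is one heavy atom; implicit H are not written.
Heavy atoms by element → C:6, F:1, O:1.
Total: 8.

8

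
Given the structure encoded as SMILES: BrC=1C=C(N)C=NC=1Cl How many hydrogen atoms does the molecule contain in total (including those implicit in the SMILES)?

4

Walk through each heavy atom and fill implicit hydrogens from standard valence (C 4, N 3, O 2, S 2, halogen 1):
  atom 1: Br (halogen, monovalent) → 0 H
  atom 2: C, bond orders sum to 4 (valence 4) → 0 H
  atom 3: C, bond orders sum to 3 (valence 4) → 1 H
  atom 4: C, bond orders sum to 4 (valence 4) → 0 H
  atom 5: N, bond orders sum to 1 (valence 3) → 2 H
  atom 6: C, bond orders sum to 3 (valence 4) → 1 H
  atom 7: N, bond orders sum to 3 (valence 3) → 0 H
  atom 8: C, bond orders sum to 4 (valence 4) → 0 H
  atom 9: Cl (halogen, monovalent) → 0 H
Total hydrogens: 4.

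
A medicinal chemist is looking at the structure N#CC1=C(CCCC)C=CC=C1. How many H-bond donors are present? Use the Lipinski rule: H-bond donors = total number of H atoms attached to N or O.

0

Donors: find every N or O and count the H atoms it carries.
  atom 1 (N): bond orders sum to 3 → 0 H
Lipinski HBD = 0.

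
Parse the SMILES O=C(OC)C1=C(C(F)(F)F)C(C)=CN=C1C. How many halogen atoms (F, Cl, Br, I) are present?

3

Halogen atoms appear at heavy-atom positions 8, 9, 10 (3×F).
Other groups present: 1 ester.
Halogen count: 3.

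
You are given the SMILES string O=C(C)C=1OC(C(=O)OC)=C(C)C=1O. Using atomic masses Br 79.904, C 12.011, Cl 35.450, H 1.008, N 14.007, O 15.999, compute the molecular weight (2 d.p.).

First, the molecular formula is C9H10O5 (counting implicit H from valence).
  C: 9 × 12.011 = 108.099
  H: 10 × 1.008 = 10.080
  O: 5 × 15.999 = 79.995
Sum: 9×12.011 + 10×1.008 + 5×15.999 = 198.174 → 198.17 g/mol.

198.17 g/mol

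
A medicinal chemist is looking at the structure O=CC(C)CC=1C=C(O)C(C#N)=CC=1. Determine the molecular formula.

C11H11NO2

Walk through each heavy atom and fill implicit hydrogens from standard valence (C 4, N 3, O 2, S 2, halogen 1):
  atom 1: O, bond orders sum to 2 (valence 2) → 0 H
  atom 2: C, bond orders sum to 3 (valence 4) → 1 H
  atom 3: C, bond orders sum to 3 (valence 4) → 1 H
  atom 4: C, bond orders sum to 1 (valence 4) → 3 H
  atom 5: C, bond orders sum to 2 (valence 4) → 2 H
  atom 6: C, bond orders sum to 4 (valence 4) → 0 H
  atom 7: C, bond orders sum to 3 (valence 4) → 1 H
  atom 8: C, bond orders sum to 4 (valence 4) → 0 H
  atom 9: O, bond orders sum to 1 (valence 2) → 1 H
  atom 10: C, bond orders sum to 4 (valence 4) → 0 H
  atom 11: C, bond orders sum to 4 (valence 4) → 0 H
  atom 12: N, bond orders sum to 3 (valence 3) → 0 H
  atom 13: C, bond orders sum to 3 (valence 4) → 1 H
  atom 14: C, bond orders sum to 3 (valence 4) → 1 H
Totals → C:11, H:11, N:1, O:2.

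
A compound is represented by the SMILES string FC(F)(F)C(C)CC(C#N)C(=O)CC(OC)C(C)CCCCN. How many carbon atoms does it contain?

16

Count every carbon token in the SMILES (each C, including those in ring-closure positions and inside branches).
Carbon count: 16.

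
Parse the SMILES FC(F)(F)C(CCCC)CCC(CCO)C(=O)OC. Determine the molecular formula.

C13H23F3O3

Walk through each heavy atom and fill implicit hydrogens from standard valence (C 4, N 3, O 2, S 2, halogen 1):
  atom 1: F (halogen, monovalent) → 0 H
  atom 2: C, bond orders sum to 4 (valence 4) → 0 H
  atom 3: F (halogen, monovalent) → 0 H
  atom 4: F (halogen, monovalent) → 0 H
  atom 5: C, bond orders sum to 3 (valence 4) → 1 H
  atom 6: C, bond orders sum to 2 (valence 4) → 2 H
  atom 7: C, bond orders sum to 2 (valence 4) → 2 H
  atom 8: C, bond orders sum to 2 (valence 4) → 2 H
  atom 9: C, bond orders sum to 1 (valence 4) → 3 H
  atom 10: C, bond orders sum to 2 (valence 4) → 2 H
  atom 11: C, bond orders sum to 2 (valence 4) → 2 H
  atom 12: C, bond orders sum to 3 (valence 4) → 1 H
  atom 13: C, bond orders sum to 2 (valence 4) → 2 H
  atom 14: C, bond orders sum to 2 (valence 4) → 2 H
  atom 15: O, bond orders sum to 1 (valence 2) → 1 H
  atom 16: C, bond orders sum to 4 (valence 4) → 0 H
  atom 17: O, bond orders sum to 2 (valence 2) → 0 H
  atom 18: O, bond orders sum to 2 (valence 2) → 0 H
  atom 19: C, bond orders sum to 1 (valence 4) → 3 H
Totals → C:13, H:23, F:3, O:3.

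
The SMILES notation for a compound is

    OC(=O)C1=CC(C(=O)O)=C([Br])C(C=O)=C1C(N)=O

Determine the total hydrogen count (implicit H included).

Walk through each heavy atom and fill implicit hydrogens from standard valence (C 4, N 3, O 2, S 2, halogen 1):
  atom 1: O, bond orders sum to 1 (valence 2) → 1 H
  atom 2: C, bond orders sum to 4 (valence 4) → 0 H
  atom 3: O, bond orders sum to 2 (valence 2) → 0 H
  atom 4: C, bond orders sum to 4 (valence 4) → 0 H
  atom 5: C, bond orders sum to 3 (valence 4) → 1 H
  atom 6: C, bond orders sum to 4 (valence 4) → 0 H
  atom 7: C, bond orders sum to 4 (valence 4) → 0 H
  atom 8: O, bond orders sum to 2 (valence 2) → 0 H
  atom 9: O, bond orders sum to 1 (valence 2) → 1 H
  atom 10: C, bond orders sum to 4 (valence 4) → 0 H
  atom 11: Br with explicit H count 0
  atom 12: C, bond orders sum to 4 (valence 4) → 0 H
  atom 13: C, bond orders sum to 3 (valence 4) → 1 H
  atom 14: O, bond orders sum to 2 (valence 2) → 0 H
  atom 15: C, bond orders sum to 4 (valence 4) → 0 H
  atom 16: C, bond orders sum to 4 (valence 4) → 0 H
  atom 17: N, bond orders sum to 1 (valence 3) → 2 H
  atom 18: O, bond orders sum to 2 (valence 2) → 0 H
Total hydrogens: 6.

6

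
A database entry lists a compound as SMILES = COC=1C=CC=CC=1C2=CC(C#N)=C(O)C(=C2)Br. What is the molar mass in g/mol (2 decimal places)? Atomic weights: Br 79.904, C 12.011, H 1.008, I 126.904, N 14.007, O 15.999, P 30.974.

304.14 g/mol

First, the molecular formula is C14H10BrNO2 (counting implicit H from valence).
  Br: 1 × 79.904 = 79.904
  C: 14 × 12.011 = 168.154
  H: 10 × 1.008 = 10.080
  N: 1 × 14.007 = 14.007
  O: 2 × 15.999 = 31.998
Sum: 1×79.904 + 14×12.011 + 10×1.008 + 1×14.007 + 2×15.999 = 304.143 → 304.14 g/mol.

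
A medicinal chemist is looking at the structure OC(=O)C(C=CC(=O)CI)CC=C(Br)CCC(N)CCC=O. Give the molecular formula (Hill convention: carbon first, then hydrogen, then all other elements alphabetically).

C15H21BrINO4

Walk through each heavy atom and fill implicit hydrogens from standard valence (C 4, N 3, O 2, S 2, halogen 1):
  atom 1: O, bond orders sum to 1 (valence 2) → 1 H
  atom 2: C, bond orders sum to 4 (valence 4) → 0 H
  atom 3: O, bond orders sum to 2 (valence 2) → 0 H
  atom 4: C, bond orders sum to 3 (valence 4) → 1 H
  atom 5: C, bond orders sum to 3 (valence 4) → 1 H
  atom 6: C, bond orders sum to 3 (valence 4) → 1 H
  atom 7: C, bond orders sum to 4 (valence 4) → 0 H
  atom 8: O, bond orders sum to 2 (valence 2) → 0 H
  atom 9: C, bond orders sum to 2 (valence 4) → 2 H
  atom 10: I (halogen, monovalent) → 0 H
  atom 11: C, bond orders sum to 2 (valence 4) → 2 H
  atom 12: C, bond orders sum to 3 (valence 4) → 1 H
  atom 13: C, bond orders sum to 4 (valence 4) → 0 H
  atom 14: Br (halogen, monovalent) → 0 H
  atom 15: C, bond orders sum to 2 (valence 4) → 2 H
  atom 16: C, bond orders sum to 2 (valence 4) → 2 H
  atom 17: C, bond orders sum to 3 (valence 4) → 1 H
  atom 18: N, bond orders sum to 1 (valence 3) → 2 H
  atom 19: C, bond orders sum to 2 (valence 4) → 2 H
  atom 20: C, bond orders sum to 2 (valence 4) → 2 H
  atom 21: C, bond orders sum to 3 (valence 4) → 1 H
  atom 22: O, bond orders sum to 2 (valence 2) → 0 H
Totals → C:15, H:21, Br:1, I:1, N:1, O:4.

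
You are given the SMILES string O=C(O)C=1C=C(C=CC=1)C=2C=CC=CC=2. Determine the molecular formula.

Walk through each heavy atom and fill implicit hydrogens from standard valence (C 4, N 3, O 2, S 2, halogen 1):
  atom 1: O, bond orders sum to 2 (valence 2) → 0 H
  atom 2: C, bond orders sum to 4 (valence 4) → 0 H
  atom 3: O, bond orders sum to 1 (valence 2) → 1 H
  atom 4: C, bond orders sum to 4 (valence 4) → 0 H
  atom 5: C, bond orders sum to 3 (valence 4) → 1 H
  atom 6: C, bond orders sum to 4 (valence 4) → 0 H
  atom 7: C, bond orders sum to 3 (valence 4) → 1 H
  atom 8: C, bond orders sum to 3 (valence 4) → 1 H
  atom 9: C, bond orders sum to 3 (valence 4) → 1 H
  atom 10: C, bond orders sum to 4 (valence 4) → 0 H
  atom 11: C, bond orders sum to 3 (valence 4) → 1 H
  atom 12: C, bond orders sum to 3 (valence 4) → 1 H
  atom 13: C, bond orders sum to 3 (valence 4) → 1 H
  atom 14: C, bond orders sum to 3 (valence 4) → 1 H
  atom 15: C, bond orders sum to 3 (valence 4) → 1 H
Totals → C:13, H:10, O:2.
In Hill order: C13H10O2.

C13H10O2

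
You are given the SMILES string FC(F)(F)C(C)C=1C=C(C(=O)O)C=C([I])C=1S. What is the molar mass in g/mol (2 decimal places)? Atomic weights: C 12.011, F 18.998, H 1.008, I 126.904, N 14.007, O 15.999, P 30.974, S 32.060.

First, the molecular formula is C10H8F3IO2S (counting implicit H from valence).
  C: 10 × 12.011 = 120.110
  F: 3 × 18.998 = 56.994
  H: 8 × 1.008 = 8.064
  I: 1 × 126.904 = 126.904
  O: 2 × 15.999 = 31.998
  S: 1 × 32.060 = 32.060
Sum: 10×12.011 + 3×18.998 + 8×1.008 + 1×126.904 + 2×15.999 + 1×32.060 = 376.130 → 376.13 g/mol.

376.13 g/mol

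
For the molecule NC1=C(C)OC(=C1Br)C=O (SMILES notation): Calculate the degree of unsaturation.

Degree of unsaturation = (number of rings) + (number of π bonds).
Ring closures in the SMILES: 1.
π bonds: 3 double bonds (each 1 DoU) → 3 DoU from unsaturation.
Total DoU = 1 + 3 = 4.

4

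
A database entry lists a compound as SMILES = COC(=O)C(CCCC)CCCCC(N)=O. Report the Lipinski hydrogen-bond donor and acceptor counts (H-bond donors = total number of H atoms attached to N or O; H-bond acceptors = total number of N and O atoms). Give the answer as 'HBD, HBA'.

2, 4

Donors: find every N or O and count the H atoms it carries.
  atom 2 (O): bond orders sum to 2 → 0 H
  atom 4 (O): bond orders sum to 2 → 0 H
  atom 15 (N): bond orders sum to 1 → 2 H
  atom 16 (O): bond orders sum to 2 → 0 H
Lipinski HBD = 2.
Acceptors: N atoms = 1, O atoms = 3 → HBA = 4.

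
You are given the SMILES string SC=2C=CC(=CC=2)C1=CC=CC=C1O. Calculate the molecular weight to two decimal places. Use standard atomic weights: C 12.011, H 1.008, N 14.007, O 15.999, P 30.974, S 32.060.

202.27 g/mol

First, the molecular formula is C12H10OS (counting implicit H from valence).
  C: 12 × 12.011 = 144.132
  H: 10 × 1.008 = 10.080
  O: 1 × 15.999 = 15.999
  S: 1 × 32.060 = 32.060
Sum: 12×12.011 + 10×1.008 + 1×15.999 + 1×32.060 = 202.271 → 202.27 g/mol.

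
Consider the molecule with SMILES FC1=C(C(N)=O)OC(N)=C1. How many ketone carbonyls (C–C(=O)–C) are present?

Scan the SMILES for the ketone motif — none present.
Groups that are present: 1 amide, 1 primary amine.

0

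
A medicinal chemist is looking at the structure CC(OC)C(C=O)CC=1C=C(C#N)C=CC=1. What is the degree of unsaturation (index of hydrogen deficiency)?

7

Degree of unsaturation = (number of rings) + (number of π bonds).
Ring closures in the SMILES: 1.
π bonds: 4 double bonds (each 1 DoU), 1 triple bond (each 2 DoU) → 6 DoU from unsaturation.
Total DoU = 1 + 6 = 7.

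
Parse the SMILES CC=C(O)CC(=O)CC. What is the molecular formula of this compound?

C7H12O2

Walk through each heavy atom and fill implicit hydrogens from standard valence (C 4, N 3, O 2, S 2, halogen 1):
  atom 1: C, bond orders sum to 1 (valence 4) → 3 H
  atom 2: C, bond orders sum to 3 (valence 4) → 1 H
  atom 3: C, bond orders sum to 4 (valence 4) → 0 H
  atom 4: O, bond orders sum to 1 (valence 2) → 1 H
  atom 5: C, bond orders sum to 2 (valence 4) → 2 H
  atom 6: C, bond orders sum to 4 (valence 4) → 0 H
  atom 7: O, bond orders sum to 2 (valence 2) → 0 H
  atom 8: C, bond orders sum to 2 (valence 4) → 2 H
  atom 9: C, bond orders sum to 1 (valence 4) → 3 H
Totals → C:7, H:12, O:2.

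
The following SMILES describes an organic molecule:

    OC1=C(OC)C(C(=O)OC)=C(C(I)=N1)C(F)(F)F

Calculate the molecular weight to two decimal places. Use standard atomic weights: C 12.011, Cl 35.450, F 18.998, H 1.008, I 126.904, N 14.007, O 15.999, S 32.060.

377.06 g/mol

First, the molecular formula is C9H7F3INO4 (counting implicit H from valence).
  C: 9 × 12.011 = 108.099
  F: 3 × 18.998 = 56.994
  H: 7 × 1.008 = 7.056
  I: 1 × 126.904 = 126.904
  N: 1 × 14.007 = 14.007
  O: 4 × 15.999 = 63.996
Sum: 9×12.011 + 3×18.998 + 7×1.008 + 1×126.904 + 1×14.007 + 4×15.999 = 377.056 → 377.06 g/mol.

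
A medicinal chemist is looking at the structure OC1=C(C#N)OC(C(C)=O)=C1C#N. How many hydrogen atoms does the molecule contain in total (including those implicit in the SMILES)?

4

Walk through each heavy atom and fill implicit hydrogens from standard valence (C 4, N 3, O 2, S 2, halogen 1):
  atom 1: O, bond orders sum to 1 (valence 2) → 1 H
  atom 2: C, bond orders sum to 4 (valence 4) → 0 H
  atom 3: C, bond orders sum to 4 (valence 4) → 0 H
  atom 4: C, bond orders sum to 4 (valence 4) → 0 H
  atom 5: N, bond orders sum to 3 (valence 3) → 0 H
  atom 6: O, bond orders sum to 2 (valence 2) → 0 H
  atom 7: C, bond orders sum to 4 (valence 4) → 0 H
  atom 8: C, bond orders sum to 4 (valence 4) → 0 H
  atom 9: C, bond orders sum to 1 (valence 4) → 3 H
  atom 10: O, bond orders sum to 2 (valence 2) → 0 H
  atom 11: C, bond orders sum to 4 (valence 4) → 0 H
  atom 12: C, bond orders sum to 4 (valence 4) → 0 H
  atom 13: N, bond orders sum to 3 (valence 3) → 0 H
Total hydrogens: 4.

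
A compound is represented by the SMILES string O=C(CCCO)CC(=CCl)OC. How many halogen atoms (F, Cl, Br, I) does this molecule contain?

Halogen atoms appear at heavy-atom position 10 (1×Cl).
Other groups present: 1 alkene, 1 ether, 1 hydroxyl, 1 ketone.
Halogen count: 1.

1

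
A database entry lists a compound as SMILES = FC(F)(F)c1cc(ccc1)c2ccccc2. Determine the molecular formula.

Walk through each heavy atom and fill implicit hydrogens from standard valence (C 4, N 3, O 2, S 2, halogen 1); for lowercase aromatic atoms, an aromatic c carries 1 H when it has two neighbours and 0 H with three, and aromatic n carries 0 H:
  atom 1: F (halogen, monovalent) → 0 H
  atom 2: C, bond orders sum to 4 (valence 4) → 0 H
  atom 3: F (halogen, monovalent) → 0 H
  atom 4: F (halogen, monovalent) → 0 H
  atom 5: aromatic c, 3 neighbours → 0 H
  atom 6: aromatic c, 2 neighbours → 1 H
  atom 7: aromatic c, 3 neighbours → 0 H
  atom 8: aromatic c, 2 neighbours → 1 H
  atom 9: aromatic c, 2 neighbours → 1 H
  atom 10: aromatic c, 2 neighbours → 1 H
  atom 11: aromatic c, 3 neighbours → 0 H
  atom 12: aromatic c, 2 neighbours → 1 H
  atom 13: aromatic c, 2 neighbours → 1 H
  atom 14: aromatic c, 2 neighbours → 1 H
  atom 15: aromatic c, 2 neighbours → 1 H
  atom 16: aromatic c, 2 neighbours → 1 H
Totals → C:13, H:9, F:3.
In Hill order: C13H9F3.

C13H9F3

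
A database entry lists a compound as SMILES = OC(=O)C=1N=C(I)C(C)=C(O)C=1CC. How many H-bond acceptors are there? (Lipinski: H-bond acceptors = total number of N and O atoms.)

4

N atoms: 1; O atoms: 3.
Lipinski HBA = 1 + 3 = 4.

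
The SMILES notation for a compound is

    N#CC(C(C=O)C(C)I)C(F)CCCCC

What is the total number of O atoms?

1

Scan the SMILES for O atoms (remember two-letter symbols like Cl and Br are single atoms).
Oxygen count: 1.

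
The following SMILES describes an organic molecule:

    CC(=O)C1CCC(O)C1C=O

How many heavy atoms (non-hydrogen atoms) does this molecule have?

Every atom symbol written in the SMILES (organic subset) is one heavy atom; implicit H are not written.
Heavy atoms by element → C:8, O:3.
Total: 11.

11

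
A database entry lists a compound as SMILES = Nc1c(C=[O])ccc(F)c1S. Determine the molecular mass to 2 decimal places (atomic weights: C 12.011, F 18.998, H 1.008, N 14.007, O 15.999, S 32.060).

First, the molecular formula is C7H6FNOS (counting implicit H from valence).
  C: 7 × 12.011 = 84.077
  F: 1 × 18.998 = 18.998
  H: 6 × 1.008 = 6.048
  N: 1 × 14.007 = 14.007
  O: 1 × 15.999 = 15.999
  S: 1 × 32.060 = 32.060
Sum: 7×12.011 + 1×18.998 + 6×1.008 + 1×14.007 + 1×15.999 + 1×32.060 = 171.189 → 171.19 g/mol.

171.19 g/mol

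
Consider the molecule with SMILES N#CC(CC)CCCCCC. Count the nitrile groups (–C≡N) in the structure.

The nitrile motif appears at heavy-atom position 2 in the SMILES.
Nitrile count: 1.

1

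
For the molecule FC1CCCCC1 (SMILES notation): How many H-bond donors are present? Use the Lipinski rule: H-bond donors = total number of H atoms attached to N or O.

0

Donors: find every N or O and count the H atoms it carries.
  (no N or O atoms present)
Lipinski HBD = 0.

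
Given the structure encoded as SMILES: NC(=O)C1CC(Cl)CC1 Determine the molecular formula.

C6H10ClNO

Walk through each heavy atom and fill implicit hydrogens from standard valence (C 4, N 3, O 2, S 2, halogen 1):
  atom 1: N, bond orders sum to 1 (valence 3) → 2 H
  atom 2: C, bond orders sum to 4 (valence 4) → 0 H
  atom 3: O, bond orders sum to 2 (valence 2) → 0 H
  atom 4: C, bond orders sum to 3 (valence 4) → 1 H
  atom 5: C, bond orders sum to 2 (valence 4) → 2 H
  atom 6: C, bond orders sum to 3 (valence 4) → 1 H
  atom 7: Cl (halogen, monovalent) → 0 H
  atom 8: C, bond orders sum to 2 (valence 4) → 2 H
  atom 9: C, bond orders sum to 2 (valence 4) → 2 H
Totals → C:6, H:10, Cl:1, N:1, O:1.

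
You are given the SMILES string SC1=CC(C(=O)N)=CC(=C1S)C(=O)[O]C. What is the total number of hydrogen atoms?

9

Walk through each heavy atom and fill implicit hydrogens from standard valence (C 4, N 3, O 2, S 2, halogen 1):
  atom 1: S, bond orders sum to 1 (valence 2) → 1 H
  atom 2: C, bond orders sum to 4 (valence 4) → 0 H
  atom 3: C, bond orders sum to 3 (valence 4) → 1 H
  atom 4: C, bond orders sum to 4 (valence 4) → 0 H
  atom 5: C, bond orders sum to 4 (valence 4) → 0 H
  atom 6: O, bond orders sum to 2 (valence 2) → 0 H
  atom 7: N, bond orders sum to 1 (valence 3) → 2 H
  atom 8: C, bond orders sum to 3 (valence 4) → 1 H
  atom 9: C, bond orders sum to 4 (valence 4) → 0 H
  atom 10: C, bond orders sum to 4 (valence 4) → 0 H
  atom 11: S, bond orders sum to 1 (valence 2) → 1 H
  atom 12: C, bond orders sum to 4 (valence 4) → 0 H
  atom 13: O, bond orders sum to 2 (valence 2) → 0 H
  atom 14: O with explicit H count 0
  atom 15: C, bond orders sum to 1 (valence 4) → 3 H
Total hydrogens: 9.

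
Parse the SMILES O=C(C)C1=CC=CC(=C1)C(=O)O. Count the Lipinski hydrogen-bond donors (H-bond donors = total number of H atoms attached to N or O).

1

Donors: find every N or O and count the H atoms it carries.
  atom 1 (O): bond orders sum to 2 → 0 H
  atom 11 (O): bond orders sum to 2 → 0 H
  atom 12 (O): bond orders sum to 1 → 1 H
Lipinski HBD = 1.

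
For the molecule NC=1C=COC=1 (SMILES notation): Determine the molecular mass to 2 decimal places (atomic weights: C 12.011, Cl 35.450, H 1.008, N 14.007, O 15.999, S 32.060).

First, the molecular formula is C4H5NO (counting implicit H from valence).
  C: 4 × 12.011 = 48.044
  H: 5 × 1.008 = 5.040
  N: 1 × 14.007 = 14.007
  O: 1 × 15.999 = 15.999
Sum: 4×12.011 + 5×1.008 + 1×14.007 + 1×15.999 = 83.090 → 83.09 g/mol.

83.09 g/mol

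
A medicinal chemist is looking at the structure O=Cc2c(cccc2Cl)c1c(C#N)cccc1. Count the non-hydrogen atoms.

17

Every atom symbol written in the SMILES (organic subset) is one heavy atom; implicit H are not written.
Heavy atoms by element → C:14, Cl:1, N:1, O:1.
Total: 17.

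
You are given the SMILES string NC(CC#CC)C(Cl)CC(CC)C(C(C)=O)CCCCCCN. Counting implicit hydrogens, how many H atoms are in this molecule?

Walk through each heavy atom and fill implicit hydrogens from standard valence (C 4, N 3, O 2, S 2, halogen 1):
  atom 1: N, bond orders sum to 1 (valence 3) → 2 H
  atom 2: C, bond orders sum to 3 (valence 4) → 1 H
  atom 3: C, bond orders sum to 2 (valence 4) → 2 H
  atom 4: C, bond orders sum to 4 (valence 4) → 0 H
  atom 5: C, bond orders sum to 4 (valence 4) → 0 H
  atom 6: C, bond orders sum to 1 (valence 4) → 3 H
  atom 7: C, bond orders sum to 3 (valence 4) → 1 H
  atom 8: Cl (halogen, monovalent) → 0 H
  atom 9: C, bond orders sum to 2 (valence 4) → 2 H
  atom 10: C, bond orders sum to 3 (valence 4) → 1 H
  atom 11: C, bond orders sum to 2 (valence 4) → 2 H
  atom 12: C, bond orders sum to 1 (valence 4) → 3 H
  atom 13: C, bond orders sum to 3 (valence 4) → 1 H
  atom 14: C, bond orders sum to 4 (valence 4) → 0 H
  atom 15: C, bond orders sum to 1 (valence 4) → 3 H
  atom 16: O, bond orders sum to 2 (valence 2) → 0 H
  atom 17: C, bond orders sum to 2 (valence 4) → 2 H
  atom 18: C, bond orders sum to 2 (valence 4) → 2 H
  atom 19: C, bond orders sum to 2 (valence 4) → 2 H
  atom 20: C, bond orders sum to 2 (valence 4) → 2 H
  atom 21: C, bond orders sum to 2 (valence 4) → 2 H
  atom 22: C, bond orders sum to 2 (valence 4) → 2 H
  atom 23: N, bond orders sum to 1 (valence 3) → 2 H
Total hydrogens: 35.

35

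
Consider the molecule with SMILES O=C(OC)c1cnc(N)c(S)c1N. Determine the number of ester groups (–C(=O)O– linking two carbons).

1

The ester motif appears at heavy-atom position 2 in the SMILES.
Other groups present: 2 primary amine, 1 thiol.
Ester count: 1.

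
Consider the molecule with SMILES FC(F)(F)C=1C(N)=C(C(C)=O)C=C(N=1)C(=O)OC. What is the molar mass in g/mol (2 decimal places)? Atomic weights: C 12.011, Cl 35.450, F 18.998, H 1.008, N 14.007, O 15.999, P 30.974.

First, the molecular formula is C10H9F3N2O3 (counting implicit H from valence).
  C: 10 × 12.011 = 120.110
  F: 3 × 18.998 = 56.994
  H: 9 × 1.008 = 9.072
  N: 2 × 14.007 = 28.014
  O: 3 × 15.999 = 47.997
Sum: 10×12.011 + 3×18.998 + 9×1.008 + 2×14.007 + 3×15.999 = 262.187 → 262.19 g/mol.

262.19 g/mol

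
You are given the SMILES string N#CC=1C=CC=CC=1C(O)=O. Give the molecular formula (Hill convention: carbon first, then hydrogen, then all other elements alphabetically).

Walk through each heavy atom and fill implicit hydrogens from standard valence (C 4, N 3, O 2, S 2, halogen 1):
  atom 1: N, bond orders sum to 3 (valence 3) → 0 H
  atom 2: C, bond orders sum to 4 (valence 4) → 0 H
  atom 3: C, bond orders sum to 4 (valence 4) → 0 H
  atom 4: C, bond orders sum to 3 (valence 4) → 1 H
  atom 5: C, bond orders sum to 3 (valence 4) → 1 H
  atom 6: C, bond orders sum to 3 (valence 4) → 1 H
  atom 7: C, bond orders sum to 3 (valence 4) → 1 H
  atom 8: C, bond orders sum to 4 (valence 4) → 0 H
  atom 9: C, bond orders sum to 4 (valence 4) → 0 H
  atom 10: O, bond orders sum to 1 (valence 2) → 1 H
  atom 11: O, bond orders sum to 2 (valence 2) → 0 H
Totals → C:8, H:5, N:1, O:2.
In Hill order: C8H5NO2.

C8H5NO2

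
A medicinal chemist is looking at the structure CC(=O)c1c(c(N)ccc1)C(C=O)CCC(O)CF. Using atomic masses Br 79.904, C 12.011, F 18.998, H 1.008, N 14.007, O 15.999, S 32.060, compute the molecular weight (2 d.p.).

267.30 g/mol

First, the molecular formula is C14H18FNO3 (counting implicit H from valence).
  C: 14 × 12.011 = 168.154
  F: 1 × 18.998 = 18.998
  H: 18 × 1.008 = 18.144
  N: 1 × 14.007 = 14.007
  O: 3 × 15.999 = 47.997
Sum: 14×12.011 + 1×18.998 + 18×1.008 + 1×14.007 + 3×15.999 = 267.300 → 267.30 g/mol.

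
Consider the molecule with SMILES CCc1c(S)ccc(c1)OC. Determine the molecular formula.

C9H12OS

Walk through each heavy atom and fill implicit hydrogens from standard valence (C 4, N 3, O 2, S 2, halogen 1); for lowercase aromatic atoms, an aromatic c carries 1 H when it has two neighbours and 0 H with three, and aromatic n carries 0 H:
  atom 1: C, bond orders sum to 1 (valence 4) → 3 H
  atom 2: C, bond orders sum to 2 (valence 4) → 2 H
  atom 3: aromatic c, 3 neighbours → 0 H
  atom 4: aromatic c, 3 neighbours → 0 H
  atom 5: S, bond orders sum to 1 (valence 2) → 1 H
  atom 6: aromatic c, 2 neighbours → 1 H
  atom 7: aromatic c, 2 neighbours → 1 H
  atom 8: aromatic c, 3 neighbours → 0 H
  atom 9: aromatic c, 2 neighbours → 1 H
  atom 10: O, bond orders sum to 2 (valence 2) → 0 H
  atom 11: C, bond orders sum to 1 (valence 4) → 3 H
Totals → C:9, H:12, O:1, S:1.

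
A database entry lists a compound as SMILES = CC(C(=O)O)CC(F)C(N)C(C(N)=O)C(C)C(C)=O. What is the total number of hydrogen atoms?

21

Walk through each heavy atom and fill implicit hydrogens from standard valence (C 4, N 3, O 2, S 2, halogen 1):
  atom 1: C, bond orders sum to 1 (valence 4) → 3 H
  atom 2: C, bond orders sum to 3 (valence 4) → 1 H
  atom 3: C, bond orders sum to 4 (valence 4) → 0 H
  atom 4: O, bond orders sum to 2 (valence 2) → 0 H
  atom 5: O, bond orders sum to 1 (valence 2) → 1 H
  atom 6: C, bond orders sum to 2 (valence 4) → 2 H
  atom 7: C, bond orders sum to 3 (valence 4) → 1 H
  atom 8: F (halogen, monovalent) → 0 H
  atom 9: C, bond orders sum to 3 (valence 4) → 1 H
  atom 10: N, bond orders sum to 1 (valence 3) → 2 H
  atom 11: C, bond orders sum to 3 (valence 4) → 1 H
  atom 12: C, bond orders sum to 4 (valence 4) → 0 H
  atom 13: N, bond orders sum to 1 (valence 3) → 2 H
  atom 14: O, bond orders sum to 2 (valence 2) → 0 H
  atom 15: C, bond orders sum to 3 (valence 4) → 1 H
  atom 16: C, bond orders sum to 1 (valence 4) → 3 H
  atom 17: C, bond orders sum to 4 (valence 4) → 0 H
  atom 18: C, bond orders sum to 1 (valence 4) → 3 H
  atom 19: O, bond orders sum to 2 (valence 2) → 0 H
Total hydrogens: 21.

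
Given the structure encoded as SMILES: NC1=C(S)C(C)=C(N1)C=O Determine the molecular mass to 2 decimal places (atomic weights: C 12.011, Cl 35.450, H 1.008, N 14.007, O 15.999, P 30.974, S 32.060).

First, the molecular formula is C6H8N2OS (counting implicit H from valence).
  C: 6 × 12.011 = 72.066
  H: 8 × 1.008 = 8.064
  N: 2 × 14.007 = 28.014
  O: 1 × 15.999 = 15.999
  S: 1 × 32.060 = 32.060
Sum: 6×12.011 + 8×1.008 + 2×14.007 + 1×15.999 + 1×32.060 = 156.203 → 156.20 g/mol.

156.20 g/mol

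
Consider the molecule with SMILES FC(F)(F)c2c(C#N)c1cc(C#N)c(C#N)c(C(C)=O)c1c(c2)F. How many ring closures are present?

2

In SMILES, each pair of matching ring-closure digits denotes one ring-closing bond; the number of such bonds equals the number of independent rings.
Ring-closure bonds here: 2.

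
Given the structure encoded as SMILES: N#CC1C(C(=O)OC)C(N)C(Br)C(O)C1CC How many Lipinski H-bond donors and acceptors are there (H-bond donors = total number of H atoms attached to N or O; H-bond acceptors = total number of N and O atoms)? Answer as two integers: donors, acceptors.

3, 5

Donors: find every N or O and count the H atoms it carries.
  atom 1 (N): bond orders sum to 3 → 0 H
  atom 6 (O): bond orders sum to 2 → 0 H
  atom 7 (O): bond orders sum to 2 → 0 H
  atom 10 (N): bond orders sum to 1 → 2 H
  atom 14 (O): bond orders sum to 1 → 1 H
Lipinski HBD = 3.
Acceptors: N atoms = 2, O atoms = 3 → HBA = 5.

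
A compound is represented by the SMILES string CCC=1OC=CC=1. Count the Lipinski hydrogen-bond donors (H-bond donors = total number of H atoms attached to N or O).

0

Donors: find every N or O and count the H atoms it carries.
  atom 4 (O): bond orders sum to 2 → 0 H
Lipinski HBD = 0.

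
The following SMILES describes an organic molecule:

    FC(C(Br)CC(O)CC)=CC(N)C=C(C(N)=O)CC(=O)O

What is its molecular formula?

C13H20BrFN2O4

Walk through each heavy atom and fill implicit hydrogens from standard valence (C 4, N 3, O 2, S 2, halogen 1):
  atom 1: F (halogen, monovalent) → 0 H
  atom 2: C, bond orders sum to 4 (valence 4) → 0 H
  atom 3: C, bond orders sum to 3 (valence 4) → 1 H
  atom 4: Br (halogen, monovalent) → 0 H
  atom 5: C, bond orders sum to 2 (valence 4) → 2 H
  atom 6: C, bond orders sum to 3 (valence 4) → 1 H
  atom 7: O, bond orders sum to 1 (valence 2) → 1 H
  atom 8: C, bond orders sum to 2 (valence 4) → 2 H
  atom 9: C, bond orders sum to 1 (valence 4) → 3 H
  atom 10: C, bond orders sum to 3 (valence 4) → 1 H
  atom 11: C, bond orders sum to 3 (valence 4) → 1 H
  atom 12: N, bond orders sum to 1 (valence 3) → 2 H
  atom 13: C, bond orders sum to 3 (valence 4) → 1 H
  atom 14: C, bond orders sum to 4 (valence 4) → 0 H
  atom 15: C, bond orders sum to 4 (valence 4) → 0 H
  atom 16: N, bond orders sum to 1 (valence 3) → 2 H
  atom 17: O, bond orders sum to 2 (valence 2) → 0 H
  atom 18: C, bond orders sum to 2 (valence 4) → 2 H
  atom 19: C, bond orders sum to 4 (valence 4) → 0 H
  atom 20: O, bond orders sum to 2 (valence 2) → 0 H
  atom 21: O, bond orders sum to 1 (valence 2) → 1 H
Totals → C:13, H:20, Br:1, F:1, N:2, O:4.
In Hill order: C13H20BrFN2O4.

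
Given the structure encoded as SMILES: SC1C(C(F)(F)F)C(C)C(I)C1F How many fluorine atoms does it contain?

Scan the SMILES for F atoms (remember two-letter symbols like Cl and Br are single atoms).
Fluorine count: 4.

4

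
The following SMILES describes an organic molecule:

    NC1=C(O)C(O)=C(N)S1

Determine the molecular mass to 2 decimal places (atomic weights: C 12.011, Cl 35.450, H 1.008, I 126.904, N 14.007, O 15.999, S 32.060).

146.16 g/mol

First, the molecular formula is C4H6N2O2S (counting implicit H from valence).
  C: 4 × 12.011 = 48.044
  H: 6 × 1.008 = 6.048
  N: 2 × 14.007 = 28.014
  O: 2 × 15.999 = 31.998
  S: 1 × 32.060 = 32.060
Sum: 4×12.011 + 6×1.008 + 2×14.007 + 2×15.999 + 1×32.060 = 146.164 → 146.16 g/mol.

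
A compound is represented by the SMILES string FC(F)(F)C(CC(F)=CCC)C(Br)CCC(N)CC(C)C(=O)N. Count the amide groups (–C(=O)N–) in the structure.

1

The amide motif appears at heavy-atom position 21 in the SMILES.
Other groups present: 1 alkene, 1 primary amine.
Amide count: 1.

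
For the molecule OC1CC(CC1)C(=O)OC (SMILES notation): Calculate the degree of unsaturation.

Molecular formula: C7H12O3.
DoU = (2C + 2 + N − H − X) / 2, where X is the halogen count and O/S are ignored.
    = (2·7 + 2 + 0 − 12 − 0) / 2 = 4 / 2 = 2.

2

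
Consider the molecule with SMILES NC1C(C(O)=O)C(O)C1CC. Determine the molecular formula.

Walk through each heavy atom and fill implicit hydrogens from standard valence (C 4, N 3, O 2, S 2, halogen 1):
  atom 1: N, bond orders sum to 1 (valence 3) → 2 H
  atom 2: C, bond orders sum to 3 (valence 4) → 1 H
  atom 3: C, bond orders sum to 3 (valence 4) → 1 H
  atom 4: C, bond orders sum to 4 (valence 4) → 0 H
  atom 5: O, bond orders sum to 1 (valence 2) → 1 H
  atom 6: O, bond orders sum to 2 (valence 2) → 0 H
  atom 7: C, bond orders sum to 3 (valence 4) → 1 H
  atom 8: O, bond orders sum to 1 (valence 2) → 1 H
  atom 9: C, bond orders sum to 3 (valence 4) → 1 H
  atom 10: C, bond orders sum to 2 (valence 4) → 2 H
  atom 11: C, bond orders sum to 1 (valence 4) → 3 H
Totals → C:7, H:13, N:1, O:3.

C7H13NO3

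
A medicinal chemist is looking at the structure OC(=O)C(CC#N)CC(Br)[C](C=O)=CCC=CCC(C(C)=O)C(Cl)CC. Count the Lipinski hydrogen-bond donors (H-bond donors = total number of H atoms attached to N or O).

Donors: find every N or O and count the H atoms it carries.
  atom 1 (O): bond orders sum to 1 → 1 H
  atom 3 (O): bond orders sum to 2 → 0 H
  atom 7 (N): bond orders sum to 3 → 0 H
  atom 13 (O): bond orders sum to 2 → 0 H
  atom 22 (O): bond orders sum to 2 → 0 H
Lipinski HBD = 1.

1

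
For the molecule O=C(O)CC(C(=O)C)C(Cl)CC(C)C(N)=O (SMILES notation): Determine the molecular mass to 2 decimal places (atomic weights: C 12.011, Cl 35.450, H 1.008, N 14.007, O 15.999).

249.69 g/mol

First, the molecular formula is C10H16ClNO4 (counting implicit H from valence).
  C: 10 × 12.011 = 120.110
  Cl: 1 × 35.450 = 35.450
  H: 16 × 1.008 = 16.128
  N: 1 × 14.007 = 14.007
  O: 4 × 15.999 = 63.996
Sum: 10×12.011 + 1×35.450 + 16×1.008 + 1×14.007 + 4×15.999 = 249.691 → 249.69 g/mol.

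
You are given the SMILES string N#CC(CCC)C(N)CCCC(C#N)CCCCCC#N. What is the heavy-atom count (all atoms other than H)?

Every atom symbol written in the SMILES (organic subset) is one heavy atom; implicit H are not written.
Heavy atoms by element → C:17, N:4.
Total: 21.

21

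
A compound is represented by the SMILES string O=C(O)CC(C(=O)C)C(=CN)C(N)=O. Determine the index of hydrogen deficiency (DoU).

4

Molecular formula: C8H12N2O4.
DoU = (2C + 2 + N − H − X) / 2, where X is the halogen count and O/S are ignored.
    = (2·8 + 2 + 2 − 12 − 0) / 2 = 8 / 2 = 4.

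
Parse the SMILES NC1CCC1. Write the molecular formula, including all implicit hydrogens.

C4H9N

Walk through each heavy atom and fill implicit hydrogens from standard valence (C 4, N 3, O 2, S 2, halogen 1):
  atom 1: N, bond orders sum to 1 (valence 3) → 2 H
  atom 2: C, bond orders sum to 3 (valence 4) → 1 H
  atom 3: C, bond orders sum to 2 (valence 4) → 2 H
  atom 4: C, bond orders sum to 2 (valence 4) → 2 H
  atom 5: C, bond orders sum to 2 (valence 4) → 2 H
Totals → C:4, H:9, N:1.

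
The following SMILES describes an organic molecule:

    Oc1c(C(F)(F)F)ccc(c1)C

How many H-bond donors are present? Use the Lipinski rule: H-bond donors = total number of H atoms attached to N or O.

1

Donors: find every N or O and count the H atoms it carries.
  atom 1 (O): bond orders sum to 1 → 1 H
Lipinski HBD = 1.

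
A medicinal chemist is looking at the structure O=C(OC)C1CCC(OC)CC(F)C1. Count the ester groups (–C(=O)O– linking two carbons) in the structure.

The ester motif appears at heavy-atom position 2 in the SMILES.
Other groups present: 1 ether.
Ester count: 1.

1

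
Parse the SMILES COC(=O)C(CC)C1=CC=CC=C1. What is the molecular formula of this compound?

C11H14O2

Walk through each heavy atom and fill implicit hydrogens from standard valence (C 4, N 3, O 2, S 2, halogen 1):
  atom 1: C, bond orders sum to 1 (valence 4) → 3 H
  atom 2: O, bond orders sum to 2 (valence 2) → 0 H
  atom 3: C, bond orders sum to 4 (valence 4) → 0 H
  atom 4: O, bond orders sum to 2 (valence 2) → 0 H
  atom 5: C, bond orders sum to 3 (valence 4) → 1 H
  atom 6: C, bond orders sum to 2 (valence 4) → 2 H
  atom 7: C, bond orders sum to 1 (valence 4) → 3 H
  atom 8: C, bond orders sum to 4 (valence 4) → 0 H
  atom 9: C, bond orders sum to 3 (valence 4) → 1 H
  atom 10: C, bond orders sum to 3 (valence 4) → 1 H
  atom 11: C, bond orders sum to 3 (valence 4) → 1 H
  atom 12: C, bond orders sum to 3 (valence 4) → 1 H
  atom 13: C, bond orders sum to 3 (valence 4) → 1 H
Totals → C:11, H:14, O:2.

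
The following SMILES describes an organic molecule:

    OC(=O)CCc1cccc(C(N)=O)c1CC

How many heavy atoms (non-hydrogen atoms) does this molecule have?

Every atom symbol written in the SMILES (organic subset) is one heavy atom; implicit H are not written.
Heavy atoms by element → C:12, N:1, O:3.
Total: 16.

16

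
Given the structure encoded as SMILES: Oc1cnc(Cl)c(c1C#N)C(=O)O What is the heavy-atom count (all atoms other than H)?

Every atom symbol written in the SMILES (organic subset) is one heavy atom; implicit H are not written.
Heavy atoms by element → C:7, Cl:1, N:2, O:3.
Total: 13.

13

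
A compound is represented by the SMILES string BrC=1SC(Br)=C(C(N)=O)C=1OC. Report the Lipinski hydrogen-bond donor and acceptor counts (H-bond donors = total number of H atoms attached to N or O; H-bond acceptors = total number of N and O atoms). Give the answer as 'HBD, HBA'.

Donors: find every N or O and count the H atoms it carries.
  atom 8 (N): bond orders sum to 1 → 2 H
  atom 9 (O): bond orders sum to 2 → 0 H
  atom 11 (O): bond orders sum to 2 → 0 H
Lipinski HBD = 2.
Acceptors: N atoms = 1, O atoms = 2 → HBA = 3.

2, 3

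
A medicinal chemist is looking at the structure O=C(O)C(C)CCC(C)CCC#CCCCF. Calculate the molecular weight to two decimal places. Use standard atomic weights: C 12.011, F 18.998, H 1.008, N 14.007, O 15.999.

242.33 g/mol

First, the molecular formula is C14H23FO2 (counting implicit H from valence).
  C: 14 × 12.011 = 168.154
  F: 1 × 18.998 = 18.998
  H: 23 × 1.008 = 23.184
  O: 2 × 15.999 = 31.998
Sum: 14×12.011 + 1×18.998 + 23×1.008 + 2×15.999 = 242.334 → 242.33 g/mol.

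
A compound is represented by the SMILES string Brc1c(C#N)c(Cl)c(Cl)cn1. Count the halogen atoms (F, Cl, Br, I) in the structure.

Halogen atoms appear at heavy-atom positions 1, 7, 9 (1×Br, 2×Cl).
Other groups present: 1 nitrile.
Halogen count: 3.

3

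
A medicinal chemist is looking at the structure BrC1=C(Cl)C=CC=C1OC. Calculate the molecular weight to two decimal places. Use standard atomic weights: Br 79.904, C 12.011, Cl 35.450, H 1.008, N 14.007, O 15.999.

First, the molecular formula is C7H6BrClO (counting implicit H from valence).
  Br: 1 × 79.904 = 79.904
  C: 7 × 12.011 = 84.077
  Cl: 1 × 35.450 = 35.450
  H: 6 × 1.008 = 6.048
  O: 1 × 15.999 = 15.999
Sum: 1×79.904 + 7×12.011 + 1×35.450 + 6×1.008 + 1×15.999 = 221.478 → 221.48 g/mol.

221.48 g/mol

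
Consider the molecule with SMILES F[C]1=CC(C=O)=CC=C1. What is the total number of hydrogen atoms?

Walk through each heavy atom and fill implicit hydrogens from standard valence (C 4, N 3, O 2, S 2, halogen 1):
  atom 1: F (halogen, monovalent) → 0 H
  atom 2: C with explicit H count 0
  atom 3: C, bond orders sum to 3 (valence 4) → 1 H
  atom 4: C, bond orders sum to 4 (valence 4) → 0 H
  atom 5: C, bond orders sum to 3 (valence 4) → 1 H
  atom 6: O, bond orders sum to 2 (valence 2) → 0 H
  atom 7: C, bond orders sum to 3 (valence 4) → 1 H
  atom 8: C, bond orders sum to 3 (valence 4) → 1 H
  atom 9: C, bond orders sum to 3 (valence 4) → 1 H
Total hydrogens: 5.

5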